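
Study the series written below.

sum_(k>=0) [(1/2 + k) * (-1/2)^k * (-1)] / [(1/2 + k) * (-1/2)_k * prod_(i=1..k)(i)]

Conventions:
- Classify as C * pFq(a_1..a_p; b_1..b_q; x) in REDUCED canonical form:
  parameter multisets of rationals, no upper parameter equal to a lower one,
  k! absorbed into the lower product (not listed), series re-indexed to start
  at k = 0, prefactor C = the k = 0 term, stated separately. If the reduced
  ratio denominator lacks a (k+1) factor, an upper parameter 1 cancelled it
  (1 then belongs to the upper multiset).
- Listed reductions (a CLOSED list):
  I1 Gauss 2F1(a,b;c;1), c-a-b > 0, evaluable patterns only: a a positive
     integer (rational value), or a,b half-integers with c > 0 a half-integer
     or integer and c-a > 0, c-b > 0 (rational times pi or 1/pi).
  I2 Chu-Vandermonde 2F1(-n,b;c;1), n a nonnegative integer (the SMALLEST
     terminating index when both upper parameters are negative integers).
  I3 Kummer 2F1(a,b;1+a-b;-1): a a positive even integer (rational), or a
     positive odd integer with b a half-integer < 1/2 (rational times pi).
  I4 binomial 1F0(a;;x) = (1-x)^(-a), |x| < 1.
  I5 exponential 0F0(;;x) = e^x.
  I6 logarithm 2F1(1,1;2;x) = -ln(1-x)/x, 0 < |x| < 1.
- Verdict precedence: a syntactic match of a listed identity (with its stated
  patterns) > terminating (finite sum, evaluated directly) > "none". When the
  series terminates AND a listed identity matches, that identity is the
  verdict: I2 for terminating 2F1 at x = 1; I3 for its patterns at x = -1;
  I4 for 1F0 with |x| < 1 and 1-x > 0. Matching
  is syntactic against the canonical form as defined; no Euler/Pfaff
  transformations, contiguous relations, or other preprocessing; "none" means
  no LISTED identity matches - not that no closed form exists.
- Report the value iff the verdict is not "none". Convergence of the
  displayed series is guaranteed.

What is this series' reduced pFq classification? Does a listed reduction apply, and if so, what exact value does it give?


With C = -1: the canonical form is 0F1(-; -1/2; -1/2). Verdict: none. No listed pattern accepts 0F1(-; -1/2; -1/2).

Key step: t_0 being -1, k + 1/2 divides numerator and denominator alike; C = -1 after cancelling.
Ratio: r(k) = (-1/2) * 1 / [(k-1/2) (k+1)] - rational; roots negated = parameters, x = (-1/2), C = -1.


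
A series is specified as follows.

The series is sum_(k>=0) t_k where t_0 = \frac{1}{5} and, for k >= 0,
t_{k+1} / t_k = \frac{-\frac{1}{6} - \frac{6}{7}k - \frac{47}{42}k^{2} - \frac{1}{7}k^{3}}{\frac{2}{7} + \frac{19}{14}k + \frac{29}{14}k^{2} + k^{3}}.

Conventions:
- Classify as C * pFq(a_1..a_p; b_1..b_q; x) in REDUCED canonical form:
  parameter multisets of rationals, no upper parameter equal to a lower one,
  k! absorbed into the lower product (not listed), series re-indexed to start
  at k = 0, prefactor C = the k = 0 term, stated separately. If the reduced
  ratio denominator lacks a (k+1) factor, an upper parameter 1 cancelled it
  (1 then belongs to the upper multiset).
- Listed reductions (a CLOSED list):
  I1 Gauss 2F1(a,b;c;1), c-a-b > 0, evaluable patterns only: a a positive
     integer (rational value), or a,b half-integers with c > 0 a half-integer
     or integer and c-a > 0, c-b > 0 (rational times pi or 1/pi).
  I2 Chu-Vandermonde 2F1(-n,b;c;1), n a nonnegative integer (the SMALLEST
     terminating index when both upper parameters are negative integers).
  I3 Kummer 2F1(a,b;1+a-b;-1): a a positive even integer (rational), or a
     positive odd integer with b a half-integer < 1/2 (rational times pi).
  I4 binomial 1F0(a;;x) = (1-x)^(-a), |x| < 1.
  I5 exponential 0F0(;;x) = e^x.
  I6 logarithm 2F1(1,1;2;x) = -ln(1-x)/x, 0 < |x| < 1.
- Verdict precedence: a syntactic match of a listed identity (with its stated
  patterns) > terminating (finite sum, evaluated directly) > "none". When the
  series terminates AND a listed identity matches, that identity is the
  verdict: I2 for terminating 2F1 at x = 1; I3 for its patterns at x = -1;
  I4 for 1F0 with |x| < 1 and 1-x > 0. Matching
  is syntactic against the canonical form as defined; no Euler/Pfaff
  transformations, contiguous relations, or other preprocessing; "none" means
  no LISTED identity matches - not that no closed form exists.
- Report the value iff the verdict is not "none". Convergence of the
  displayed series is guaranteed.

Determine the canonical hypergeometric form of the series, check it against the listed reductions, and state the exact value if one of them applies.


With C = \frac{1}{5}: the canonical form is 2F1(\frac{1}{3}, 7; \frac{4}{7}; -\frac{1}{7}). Verdict: none. Every listed pattern misses the 2F1 form at -\frac{1}{7}, upper {\frac{1}{3}, 7}.

First insight: t_0 being \frac{1}{5}, factor the ratio over Q (C = 1/5): negated roots = parameters.
Term ratio: r(k) = -\frac{1}{7} * (k+\frac{1}{3}) (k+7) / [(k+\frac{4}{7}) (k+1)] ; factor over Q: parameters, x = -\frac{1}{7}, and C = \frac{1}{5}.


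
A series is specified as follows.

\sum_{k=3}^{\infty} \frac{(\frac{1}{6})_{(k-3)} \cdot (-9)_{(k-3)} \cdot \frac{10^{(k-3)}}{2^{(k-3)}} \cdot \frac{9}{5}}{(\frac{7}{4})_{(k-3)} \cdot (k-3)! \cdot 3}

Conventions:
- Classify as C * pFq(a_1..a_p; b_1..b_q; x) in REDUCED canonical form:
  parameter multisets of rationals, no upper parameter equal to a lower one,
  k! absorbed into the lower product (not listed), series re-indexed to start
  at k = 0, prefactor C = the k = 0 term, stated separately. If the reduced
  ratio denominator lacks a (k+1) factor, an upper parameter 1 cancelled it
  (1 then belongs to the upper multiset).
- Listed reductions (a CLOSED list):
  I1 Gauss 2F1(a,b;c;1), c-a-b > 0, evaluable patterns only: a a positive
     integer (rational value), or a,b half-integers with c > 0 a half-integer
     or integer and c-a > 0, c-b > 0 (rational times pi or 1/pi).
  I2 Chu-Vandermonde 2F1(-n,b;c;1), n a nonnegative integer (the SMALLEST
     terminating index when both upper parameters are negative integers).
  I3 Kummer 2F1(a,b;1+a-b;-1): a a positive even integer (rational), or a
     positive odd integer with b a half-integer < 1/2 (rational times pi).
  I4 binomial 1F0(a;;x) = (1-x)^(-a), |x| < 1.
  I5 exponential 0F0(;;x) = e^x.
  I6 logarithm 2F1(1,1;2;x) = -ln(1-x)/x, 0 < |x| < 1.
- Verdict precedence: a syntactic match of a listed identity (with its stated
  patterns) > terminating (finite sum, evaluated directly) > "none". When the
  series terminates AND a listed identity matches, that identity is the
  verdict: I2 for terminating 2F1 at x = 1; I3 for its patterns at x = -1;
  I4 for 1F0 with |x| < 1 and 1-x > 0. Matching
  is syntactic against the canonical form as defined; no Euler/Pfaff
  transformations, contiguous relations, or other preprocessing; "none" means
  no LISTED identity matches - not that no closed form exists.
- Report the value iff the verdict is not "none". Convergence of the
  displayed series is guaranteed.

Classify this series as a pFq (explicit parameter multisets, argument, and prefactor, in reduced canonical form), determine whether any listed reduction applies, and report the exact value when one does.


At argument 5: a 2F1 with upper {-9, \frac{1}{6}}, lower {\frac{7}{4}}, scaled by C = \frac{3}{5}. Verdict: terminating. (-9)_k vanishes past k = 9, leaving a 10-term sum, computed directly. Value: -\frac{7121283662611}{14117730165}.

Structural cue: t_0 = \frac{3}{5} here, and the two k-th powers (C = 3/5, x = 5) combine into one argument.
Adjacent-term ratio: r(k) = 5 * (k-9) (k+\frac{1}{6}) / [(k+\frac{7}{4}) (k+1)] - poly over poly, x = 5 from leading terms; C = \frac{3}{5} at k = 0.


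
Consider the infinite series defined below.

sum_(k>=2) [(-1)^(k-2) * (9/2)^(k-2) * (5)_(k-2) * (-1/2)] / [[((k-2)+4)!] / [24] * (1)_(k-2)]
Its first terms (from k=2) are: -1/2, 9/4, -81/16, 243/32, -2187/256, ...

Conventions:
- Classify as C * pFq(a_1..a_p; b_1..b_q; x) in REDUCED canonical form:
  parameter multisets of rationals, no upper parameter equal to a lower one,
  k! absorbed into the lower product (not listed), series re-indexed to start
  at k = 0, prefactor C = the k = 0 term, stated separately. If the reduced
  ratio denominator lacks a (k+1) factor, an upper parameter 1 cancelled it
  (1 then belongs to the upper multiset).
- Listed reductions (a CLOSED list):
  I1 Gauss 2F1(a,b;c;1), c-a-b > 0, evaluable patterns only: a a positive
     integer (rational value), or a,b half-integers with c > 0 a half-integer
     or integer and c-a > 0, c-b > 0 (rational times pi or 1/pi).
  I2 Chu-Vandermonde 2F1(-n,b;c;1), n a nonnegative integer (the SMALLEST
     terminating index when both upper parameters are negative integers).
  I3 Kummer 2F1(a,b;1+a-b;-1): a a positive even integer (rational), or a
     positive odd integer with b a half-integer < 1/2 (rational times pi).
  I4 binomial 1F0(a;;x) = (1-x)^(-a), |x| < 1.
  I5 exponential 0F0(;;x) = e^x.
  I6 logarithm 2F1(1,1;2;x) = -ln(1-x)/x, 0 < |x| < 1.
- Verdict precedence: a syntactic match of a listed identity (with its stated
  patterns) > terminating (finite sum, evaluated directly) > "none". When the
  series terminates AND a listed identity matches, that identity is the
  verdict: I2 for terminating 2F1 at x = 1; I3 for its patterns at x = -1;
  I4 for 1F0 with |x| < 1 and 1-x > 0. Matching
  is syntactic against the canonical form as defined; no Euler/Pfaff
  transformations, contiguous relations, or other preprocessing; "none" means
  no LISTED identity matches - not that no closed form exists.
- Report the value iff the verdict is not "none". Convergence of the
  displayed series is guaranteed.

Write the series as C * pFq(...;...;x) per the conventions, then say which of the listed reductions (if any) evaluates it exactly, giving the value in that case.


The series (x = -9/2) is 0F0: upper {-}, lower {-}, prefactor -1/2. Verdict: this is the I5 exponential reduction (the 0F0 exponential series at x = -9/2). Exact value: (-1/2) * e^(-9/2).

The tell: t_0 being -1/2, the (-1)^k factor (C = -1/2) folds into the argument's sign.
Consecutive-term ratio: r(k) = (-9/2) * 1 / [(k+1)] - rational in k. x = (-9/2); t_0 = -1/2; negate the roots.


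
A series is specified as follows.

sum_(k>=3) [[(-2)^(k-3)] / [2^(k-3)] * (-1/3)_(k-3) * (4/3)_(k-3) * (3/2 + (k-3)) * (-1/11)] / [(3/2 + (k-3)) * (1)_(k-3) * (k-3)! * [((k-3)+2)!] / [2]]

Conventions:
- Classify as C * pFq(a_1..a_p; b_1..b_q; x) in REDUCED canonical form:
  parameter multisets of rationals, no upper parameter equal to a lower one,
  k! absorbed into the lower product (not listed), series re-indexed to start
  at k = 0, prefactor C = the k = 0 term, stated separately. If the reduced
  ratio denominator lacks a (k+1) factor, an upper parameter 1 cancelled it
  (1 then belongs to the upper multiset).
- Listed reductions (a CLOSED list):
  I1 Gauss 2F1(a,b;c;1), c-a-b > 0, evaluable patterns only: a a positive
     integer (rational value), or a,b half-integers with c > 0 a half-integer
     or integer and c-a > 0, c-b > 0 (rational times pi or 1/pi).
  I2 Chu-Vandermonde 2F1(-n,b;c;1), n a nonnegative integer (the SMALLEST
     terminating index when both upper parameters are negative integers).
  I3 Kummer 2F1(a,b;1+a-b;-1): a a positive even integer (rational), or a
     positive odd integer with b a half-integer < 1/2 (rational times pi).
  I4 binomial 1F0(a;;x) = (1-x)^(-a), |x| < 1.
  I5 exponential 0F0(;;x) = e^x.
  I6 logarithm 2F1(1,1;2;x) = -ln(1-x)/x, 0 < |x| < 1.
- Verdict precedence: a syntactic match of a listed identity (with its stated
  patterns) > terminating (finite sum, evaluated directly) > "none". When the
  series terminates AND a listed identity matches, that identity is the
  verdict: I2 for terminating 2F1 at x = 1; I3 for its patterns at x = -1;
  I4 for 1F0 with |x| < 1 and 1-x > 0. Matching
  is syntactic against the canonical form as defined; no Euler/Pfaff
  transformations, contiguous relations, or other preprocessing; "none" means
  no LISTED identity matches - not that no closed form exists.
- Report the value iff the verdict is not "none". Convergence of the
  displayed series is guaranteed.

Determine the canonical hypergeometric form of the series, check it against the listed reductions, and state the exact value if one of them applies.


x = -1 here; the reduced form reads 2F2, upper {-1/3, 4/3}, lower {1, 3}, C = -1/11. Verdict: none. Every listed pattern misses the 2F2 form at -1, upper {-1/3, 4/3}.

First insight: from the first term -1/11: the factor k + 3/2 cancels (top and bottom), leaving C = -1/11.
Adjacent-term ratio: r(k) = (-1) * (k-1/3) (k+4/3) / [(k+1) (k+3) (k+1)] - rational; roots negated = parameters, x = (-1), C = -1/11.


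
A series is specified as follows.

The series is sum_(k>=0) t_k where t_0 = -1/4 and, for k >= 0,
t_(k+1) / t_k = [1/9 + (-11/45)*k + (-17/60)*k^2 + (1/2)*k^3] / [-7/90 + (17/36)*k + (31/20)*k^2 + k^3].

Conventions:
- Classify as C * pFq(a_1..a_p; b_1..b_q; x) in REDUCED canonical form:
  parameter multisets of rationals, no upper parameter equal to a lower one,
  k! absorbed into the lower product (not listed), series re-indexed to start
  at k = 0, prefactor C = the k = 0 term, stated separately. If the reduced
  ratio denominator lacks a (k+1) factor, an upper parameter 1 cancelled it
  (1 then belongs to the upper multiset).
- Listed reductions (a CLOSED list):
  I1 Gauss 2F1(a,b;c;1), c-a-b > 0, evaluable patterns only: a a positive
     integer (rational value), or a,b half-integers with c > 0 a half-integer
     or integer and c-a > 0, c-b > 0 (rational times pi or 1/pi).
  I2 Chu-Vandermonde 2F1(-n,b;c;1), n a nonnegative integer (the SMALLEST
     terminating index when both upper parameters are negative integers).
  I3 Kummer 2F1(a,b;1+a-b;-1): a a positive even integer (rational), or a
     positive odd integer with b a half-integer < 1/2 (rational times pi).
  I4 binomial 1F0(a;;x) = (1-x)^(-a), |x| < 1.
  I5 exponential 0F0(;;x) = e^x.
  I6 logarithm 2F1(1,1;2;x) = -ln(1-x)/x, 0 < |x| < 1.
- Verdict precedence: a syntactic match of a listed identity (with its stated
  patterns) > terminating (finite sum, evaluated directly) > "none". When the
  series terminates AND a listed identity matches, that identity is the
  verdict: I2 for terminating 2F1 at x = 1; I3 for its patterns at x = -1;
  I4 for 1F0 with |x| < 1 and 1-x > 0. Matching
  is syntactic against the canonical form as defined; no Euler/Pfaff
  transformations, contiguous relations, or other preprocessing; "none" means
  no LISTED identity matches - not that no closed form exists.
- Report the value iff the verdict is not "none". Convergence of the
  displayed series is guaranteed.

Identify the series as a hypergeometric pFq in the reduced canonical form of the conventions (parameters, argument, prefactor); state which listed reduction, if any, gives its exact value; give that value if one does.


Key observation: x = (1/2) and the ratio is unreduced: k + 2/3 divides both sides (C = -1/4).
Term ratio: r(k) = (1/2) * (k-5/6) (k-2/5) / [(k-7/60) (k+1)] - rational in k, leading ratio (1/2); with t_0 = -1/4, classification follows.

This is -1/4 * 2F1(-5/6, -2/5; -7/60; 1/2) in reduced canonical form. Verdict: none (x = 1/2): each listed identity misses the multisets {-5/6, -2/5} ; {-7/60}.


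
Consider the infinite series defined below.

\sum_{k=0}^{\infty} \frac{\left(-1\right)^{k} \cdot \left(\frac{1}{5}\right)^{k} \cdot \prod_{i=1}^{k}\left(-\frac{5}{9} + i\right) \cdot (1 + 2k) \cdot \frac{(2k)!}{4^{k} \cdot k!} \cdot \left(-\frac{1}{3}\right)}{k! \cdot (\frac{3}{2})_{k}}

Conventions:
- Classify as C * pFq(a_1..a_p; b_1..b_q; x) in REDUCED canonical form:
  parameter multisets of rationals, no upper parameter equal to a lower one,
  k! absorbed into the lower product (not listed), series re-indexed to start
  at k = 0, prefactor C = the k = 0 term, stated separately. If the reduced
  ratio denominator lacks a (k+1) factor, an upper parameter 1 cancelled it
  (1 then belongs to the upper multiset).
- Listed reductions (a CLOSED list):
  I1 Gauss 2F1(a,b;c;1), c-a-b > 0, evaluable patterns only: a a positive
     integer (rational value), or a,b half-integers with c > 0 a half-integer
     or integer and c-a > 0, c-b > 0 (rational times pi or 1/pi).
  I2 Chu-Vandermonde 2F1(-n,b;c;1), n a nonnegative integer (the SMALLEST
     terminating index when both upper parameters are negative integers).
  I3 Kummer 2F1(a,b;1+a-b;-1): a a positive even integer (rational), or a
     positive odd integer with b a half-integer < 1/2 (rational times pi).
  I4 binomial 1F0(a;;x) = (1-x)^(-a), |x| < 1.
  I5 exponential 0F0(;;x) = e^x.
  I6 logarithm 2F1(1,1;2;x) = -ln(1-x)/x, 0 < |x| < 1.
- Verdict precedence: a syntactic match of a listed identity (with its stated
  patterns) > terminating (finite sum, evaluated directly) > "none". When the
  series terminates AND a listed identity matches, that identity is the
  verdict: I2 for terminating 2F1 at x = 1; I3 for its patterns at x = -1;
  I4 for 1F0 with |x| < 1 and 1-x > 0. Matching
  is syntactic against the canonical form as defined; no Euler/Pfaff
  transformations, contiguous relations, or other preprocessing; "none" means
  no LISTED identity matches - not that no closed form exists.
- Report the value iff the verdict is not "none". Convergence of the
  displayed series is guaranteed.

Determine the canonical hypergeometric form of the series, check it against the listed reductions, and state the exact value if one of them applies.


Canonical form: C = -\frac{1}{3} times 1F0 with upper {\frac{4}{9}}, lower {-}, x = -\frac{1}{5}. Verdict: binomial (I4) matches (the 1F0 binomial series: exponent -4/9, x = -\frac{1}{5}). Sum: \left(-\frac{1}{3}\right) \cdot \left(\frac{6}{5}\right)^{-\frac{4}{9}}.

The tell: from the first term -\frac{1}{3}: the running product (prefactor -1/3) telescopes to a rising factorial.
Ratio: r(k) = -\frac{1}{5} * (k+\frac{4}{9}) / [(k+1)] - rational in k, leading ratio -\frac{1}{5}; with t_0 = -\frac{1}{3}, classification follows.


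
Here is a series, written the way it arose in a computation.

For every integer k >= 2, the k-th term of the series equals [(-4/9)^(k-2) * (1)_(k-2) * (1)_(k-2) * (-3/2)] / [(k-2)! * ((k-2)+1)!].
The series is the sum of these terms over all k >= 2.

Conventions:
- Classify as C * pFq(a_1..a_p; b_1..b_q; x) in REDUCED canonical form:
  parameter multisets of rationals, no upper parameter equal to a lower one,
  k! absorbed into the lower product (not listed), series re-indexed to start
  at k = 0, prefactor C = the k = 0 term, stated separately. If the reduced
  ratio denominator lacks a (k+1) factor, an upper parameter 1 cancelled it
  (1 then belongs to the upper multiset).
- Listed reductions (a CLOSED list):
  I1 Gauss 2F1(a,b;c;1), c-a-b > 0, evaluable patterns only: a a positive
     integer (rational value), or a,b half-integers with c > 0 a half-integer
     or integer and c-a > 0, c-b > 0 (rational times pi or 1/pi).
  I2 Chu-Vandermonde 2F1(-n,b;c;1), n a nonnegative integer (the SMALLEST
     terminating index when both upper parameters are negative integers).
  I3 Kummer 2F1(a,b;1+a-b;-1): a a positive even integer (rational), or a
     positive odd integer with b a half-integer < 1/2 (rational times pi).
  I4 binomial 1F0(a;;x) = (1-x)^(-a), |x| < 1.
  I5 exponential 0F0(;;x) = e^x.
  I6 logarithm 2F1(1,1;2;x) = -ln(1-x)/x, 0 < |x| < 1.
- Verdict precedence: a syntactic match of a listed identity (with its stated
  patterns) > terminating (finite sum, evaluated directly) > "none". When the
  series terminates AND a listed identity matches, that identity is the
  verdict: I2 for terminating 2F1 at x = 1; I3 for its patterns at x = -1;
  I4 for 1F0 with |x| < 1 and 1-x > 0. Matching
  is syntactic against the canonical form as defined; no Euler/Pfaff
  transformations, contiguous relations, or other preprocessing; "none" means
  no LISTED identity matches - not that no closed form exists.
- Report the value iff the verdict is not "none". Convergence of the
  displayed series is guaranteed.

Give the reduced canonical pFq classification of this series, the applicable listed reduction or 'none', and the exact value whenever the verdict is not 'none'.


With C = -3/2: the canonical form is 2F1(1, 1; 2; -4/9). Verdict (x = -4/9): the I6 logarithm reduction applies (the logarithm: parameters (1,1;2), x = -4/9). Hence: (-27/8) * ln(13/9).

The tell: with t_0 = -3/2, the denominator's factorial ratio (prefactor -3/2) is a lower Pochhammer.
Adjacent-term ratio: r(k) = (-4/9) * (k+1) (k+1) / [(k+2) (k+1)] - poly over poly, x = (-4/9) from leading terms; C = -3/2 at k = 0.


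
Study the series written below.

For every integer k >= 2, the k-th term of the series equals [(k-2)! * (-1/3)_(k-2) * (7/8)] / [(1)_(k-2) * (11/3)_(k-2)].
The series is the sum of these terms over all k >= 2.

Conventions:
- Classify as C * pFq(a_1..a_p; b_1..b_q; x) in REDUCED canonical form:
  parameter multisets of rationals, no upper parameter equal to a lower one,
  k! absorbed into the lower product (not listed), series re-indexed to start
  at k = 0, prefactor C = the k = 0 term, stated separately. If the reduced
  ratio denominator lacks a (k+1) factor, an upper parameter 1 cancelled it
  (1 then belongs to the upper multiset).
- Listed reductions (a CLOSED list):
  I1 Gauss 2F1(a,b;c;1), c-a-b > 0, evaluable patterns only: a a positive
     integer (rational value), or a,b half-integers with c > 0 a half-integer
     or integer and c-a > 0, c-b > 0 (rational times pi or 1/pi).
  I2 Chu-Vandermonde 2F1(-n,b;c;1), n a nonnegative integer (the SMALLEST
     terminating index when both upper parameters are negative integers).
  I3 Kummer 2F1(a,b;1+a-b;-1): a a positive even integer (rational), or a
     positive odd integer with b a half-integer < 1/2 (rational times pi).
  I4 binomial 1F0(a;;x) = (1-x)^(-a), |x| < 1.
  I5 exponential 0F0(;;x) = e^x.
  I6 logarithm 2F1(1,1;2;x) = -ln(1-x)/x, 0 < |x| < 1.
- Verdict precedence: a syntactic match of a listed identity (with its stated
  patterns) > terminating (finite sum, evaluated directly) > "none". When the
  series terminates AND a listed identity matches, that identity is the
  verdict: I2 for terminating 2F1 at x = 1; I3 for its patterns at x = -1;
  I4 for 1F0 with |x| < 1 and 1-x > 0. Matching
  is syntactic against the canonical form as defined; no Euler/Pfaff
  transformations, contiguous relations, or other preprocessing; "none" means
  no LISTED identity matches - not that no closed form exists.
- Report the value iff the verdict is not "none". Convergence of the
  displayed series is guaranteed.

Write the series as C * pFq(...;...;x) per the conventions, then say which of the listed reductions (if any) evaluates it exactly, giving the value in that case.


The series (x = 1) is 2F1: upper {-1/3, 1}, lower {11/3}, prefactor 7/8. Verdict at x = 1: Gauss (I1, integer-parameter pattern) matches (x = 1: the Gamma ratio telescopes since c-a-b = 3 > 0 and a = 1 in Z>0). Hence: 7/9.

First insight: from the first term 7/8: the factorial ratio (C = 7/8, x = 1) (k+a-1)!/(a-1)! is a rising factorial (a)_k.
Ratio: r(k) = 1 * (k-1/3) (k+1) / [(k+11/3) (k+1)] - rational in k. x = 1; t_0 = 7/8; negate the roots.


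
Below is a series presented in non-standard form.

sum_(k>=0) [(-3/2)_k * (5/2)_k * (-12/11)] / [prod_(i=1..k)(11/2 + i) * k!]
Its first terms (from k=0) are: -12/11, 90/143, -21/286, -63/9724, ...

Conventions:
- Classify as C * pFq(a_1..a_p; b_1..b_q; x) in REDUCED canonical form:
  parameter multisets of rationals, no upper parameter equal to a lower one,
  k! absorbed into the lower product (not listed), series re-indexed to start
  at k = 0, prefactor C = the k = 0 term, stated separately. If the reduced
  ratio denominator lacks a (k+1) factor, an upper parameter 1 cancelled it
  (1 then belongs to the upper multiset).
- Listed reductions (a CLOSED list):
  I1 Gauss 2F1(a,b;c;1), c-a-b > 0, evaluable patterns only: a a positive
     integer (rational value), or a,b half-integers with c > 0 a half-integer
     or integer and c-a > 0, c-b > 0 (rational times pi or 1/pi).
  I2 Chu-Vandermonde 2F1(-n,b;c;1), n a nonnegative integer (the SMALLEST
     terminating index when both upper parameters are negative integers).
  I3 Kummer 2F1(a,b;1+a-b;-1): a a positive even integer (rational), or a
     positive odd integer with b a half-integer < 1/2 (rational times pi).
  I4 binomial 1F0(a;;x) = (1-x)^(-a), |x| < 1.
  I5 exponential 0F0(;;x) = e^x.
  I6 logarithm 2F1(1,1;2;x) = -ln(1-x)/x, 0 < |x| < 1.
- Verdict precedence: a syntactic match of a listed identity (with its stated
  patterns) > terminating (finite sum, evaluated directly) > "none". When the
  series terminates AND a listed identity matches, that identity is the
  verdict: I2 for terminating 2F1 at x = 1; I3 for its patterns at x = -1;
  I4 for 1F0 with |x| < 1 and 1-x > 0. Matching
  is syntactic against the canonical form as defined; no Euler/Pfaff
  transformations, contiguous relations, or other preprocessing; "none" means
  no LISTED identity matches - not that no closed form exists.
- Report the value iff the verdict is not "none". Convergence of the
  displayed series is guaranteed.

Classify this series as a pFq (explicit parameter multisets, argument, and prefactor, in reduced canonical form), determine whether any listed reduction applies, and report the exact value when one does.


This is -12/11 * 2F1(-3/2, 5/2; 13/2; 1) in reduced canonical form. Verdict: Gauss (I1, half-integer pattern) applies (x = 1; upper {-3/2, 5/2} half-integers, c = 13/2 in the evaluable pattern). Exact value: (-2835/16384) * pi.

The tell: x = 1 and the lower running product (C = -12/11, x = 1) is a rising factorial.
Consecutive-term ratio: r(k) = 1 * (k-3/2) (k+5/2) / [(k+13/2) (k+1)] - rational in k, leading ratio 1; with t_0 = -12/11, classification follows.


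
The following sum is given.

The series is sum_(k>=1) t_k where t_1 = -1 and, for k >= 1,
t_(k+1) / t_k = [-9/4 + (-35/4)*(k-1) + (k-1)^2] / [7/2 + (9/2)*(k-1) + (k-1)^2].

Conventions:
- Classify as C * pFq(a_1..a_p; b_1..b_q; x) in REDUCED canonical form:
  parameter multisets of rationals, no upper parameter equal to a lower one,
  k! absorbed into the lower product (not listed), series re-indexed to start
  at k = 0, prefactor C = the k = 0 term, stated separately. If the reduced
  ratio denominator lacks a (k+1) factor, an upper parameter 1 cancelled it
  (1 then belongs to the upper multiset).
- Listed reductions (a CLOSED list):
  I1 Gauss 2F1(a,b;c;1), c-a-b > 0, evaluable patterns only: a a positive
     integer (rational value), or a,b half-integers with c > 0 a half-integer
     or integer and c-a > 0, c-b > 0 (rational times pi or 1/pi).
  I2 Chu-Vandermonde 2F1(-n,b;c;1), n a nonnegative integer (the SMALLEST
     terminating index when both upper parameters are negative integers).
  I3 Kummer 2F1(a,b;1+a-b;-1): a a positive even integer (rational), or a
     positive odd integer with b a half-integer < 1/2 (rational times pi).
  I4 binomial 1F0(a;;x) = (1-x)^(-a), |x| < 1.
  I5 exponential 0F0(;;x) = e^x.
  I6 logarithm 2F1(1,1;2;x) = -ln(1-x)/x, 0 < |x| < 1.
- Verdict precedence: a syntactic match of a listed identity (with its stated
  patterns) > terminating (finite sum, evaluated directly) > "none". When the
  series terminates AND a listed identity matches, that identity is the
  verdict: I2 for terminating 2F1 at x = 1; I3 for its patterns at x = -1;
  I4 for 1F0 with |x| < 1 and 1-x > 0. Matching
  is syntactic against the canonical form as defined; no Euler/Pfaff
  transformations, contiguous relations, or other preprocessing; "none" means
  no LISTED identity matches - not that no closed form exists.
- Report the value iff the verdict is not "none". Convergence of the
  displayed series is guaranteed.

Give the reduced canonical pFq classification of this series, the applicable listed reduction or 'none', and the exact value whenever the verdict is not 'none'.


The series (x = 1) is 2F1: upper {-9, 1/4}, lower {7/2}, prefactor -1. Verdict: Chu-Vandermonde (I2) fires (terminating 2F1 at x = 1 with n = 9, b = 1/4, c = 7/2). Hence: -1099825/1566208.

First insight: from the first term -1: factor the ratio over Q (C = -1): negated roots = parameters.
Term ratio: r(k) = 1 * (k-9) (k+1/4) / [(k+7/2) (k+1)] - poly over poly, x = 1 from leading terms; C = -1 at k = 0.


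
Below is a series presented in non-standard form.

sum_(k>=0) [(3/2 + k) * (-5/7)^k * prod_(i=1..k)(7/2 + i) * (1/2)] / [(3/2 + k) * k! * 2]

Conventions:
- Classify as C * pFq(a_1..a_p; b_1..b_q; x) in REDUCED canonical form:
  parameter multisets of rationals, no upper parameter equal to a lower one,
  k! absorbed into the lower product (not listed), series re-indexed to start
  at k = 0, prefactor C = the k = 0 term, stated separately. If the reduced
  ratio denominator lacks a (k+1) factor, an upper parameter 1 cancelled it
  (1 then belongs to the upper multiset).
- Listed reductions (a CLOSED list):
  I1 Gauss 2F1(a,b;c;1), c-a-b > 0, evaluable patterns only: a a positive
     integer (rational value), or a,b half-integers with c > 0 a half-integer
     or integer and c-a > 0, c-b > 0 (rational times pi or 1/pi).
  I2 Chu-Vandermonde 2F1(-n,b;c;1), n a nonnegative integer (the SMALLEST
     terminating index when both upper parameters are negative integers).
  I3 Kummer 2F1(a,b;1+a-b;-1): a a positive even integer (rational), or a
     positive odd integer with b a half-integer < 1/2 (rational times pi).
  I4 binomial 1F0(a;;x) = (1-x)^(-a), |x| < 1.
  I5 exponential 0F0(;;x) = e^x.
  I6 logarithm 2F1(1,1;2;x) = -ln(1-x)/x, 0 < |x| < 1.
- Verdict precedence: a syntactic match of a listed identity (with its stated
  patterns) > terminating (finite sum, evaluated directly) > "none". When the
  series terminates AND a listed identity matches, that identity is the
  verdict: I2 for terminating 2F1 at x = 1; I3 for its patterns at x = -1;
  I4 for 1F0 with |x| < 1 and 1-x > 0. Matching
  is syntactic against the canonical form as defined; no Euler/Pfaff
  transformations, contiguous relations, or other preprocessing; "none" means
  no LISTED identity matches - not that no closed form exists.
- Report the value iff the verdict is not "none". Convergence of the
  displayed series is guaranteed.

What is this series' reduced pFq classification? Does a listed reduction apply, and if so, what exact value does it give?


Prefactor 1/4, argument -5/7: 1F0 with upper {9/2} over lower {-}. Verdict (x = -5/7): the binomial series (I4) applies (the 1F0 binomial series: exponent -9/2, x = -5/7). Sum: (1/4) * (12/7)^(-9/2).

First insight: t_0 being 1/4, the running product (prefactor 1/4) telescopes to a rising factorial.
Consecutive-term ratio: r(k) = (-5/7) * (k+9/2) / [(k+1)] - rational in k, leading ratio (-5/7); with t_0 = 1/4, classification follows.


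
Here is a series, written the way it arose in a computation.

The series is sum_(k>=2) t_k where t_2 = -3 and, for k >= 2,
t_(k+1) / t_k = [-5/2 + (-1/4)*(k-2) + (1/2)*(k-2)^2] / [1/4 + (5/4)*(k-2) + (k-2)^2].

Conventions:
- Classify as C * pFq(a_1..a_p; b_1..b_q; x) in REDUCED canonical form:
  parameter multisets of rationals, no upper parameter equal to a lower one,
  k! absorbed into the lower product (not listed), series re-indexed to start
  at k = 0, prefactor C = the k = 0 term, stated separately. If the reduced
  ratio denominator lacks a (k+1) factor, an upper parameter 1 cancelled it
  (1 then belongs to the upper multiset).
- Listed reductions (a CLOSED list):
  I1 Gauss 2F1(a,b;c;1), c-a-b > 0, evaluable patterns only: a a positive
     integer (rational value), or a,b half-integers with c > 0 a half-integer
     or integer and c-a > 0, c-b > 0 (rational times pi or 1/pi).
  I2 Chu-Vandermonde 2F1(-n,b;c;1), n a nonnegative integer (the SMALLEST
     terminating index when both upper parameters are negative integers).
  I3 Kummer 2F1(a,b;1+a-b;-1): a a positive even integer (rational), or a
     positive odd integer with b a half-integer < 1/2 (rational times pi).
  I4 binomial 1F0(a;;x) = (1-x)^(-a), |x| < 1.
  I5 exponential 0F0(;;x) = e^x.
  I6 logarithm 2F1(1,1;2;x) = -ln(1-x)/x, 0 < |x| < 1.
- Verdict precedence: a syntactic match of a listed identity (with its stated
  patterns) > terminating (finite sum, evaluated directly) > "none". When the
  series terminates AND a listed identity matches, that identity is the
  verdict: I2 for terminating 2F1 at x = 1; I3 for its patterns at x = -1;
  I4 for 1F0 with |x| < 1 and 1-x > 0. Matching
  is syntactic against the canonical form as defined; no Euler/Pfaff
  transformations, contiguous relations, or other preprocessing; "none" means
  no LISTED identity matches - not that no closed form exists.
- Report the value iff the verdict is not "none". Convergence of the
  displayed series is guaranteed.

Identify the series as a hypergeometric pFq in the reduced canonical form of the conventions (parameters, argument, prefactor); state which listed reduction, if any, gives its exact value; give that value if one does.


Structural cue: t_0 being -3, roots of the ratio polynomials (C = -3, x = 1/2) are the negated parameters.
Ratio: r(k) = (1/2) * (k-5/2) (k+2) / [(k+1/4) (k+1)] - rational; roots negated = parameters, x = (1/2), C = -3.

Classification (C = -3): 2F1 with upper {-5/2, 2}, lower {1/4}, argument x = 1/2. Verdict: none. No listed pattern accepts 2F1(-5/2, 2; 1/4; 1/2).


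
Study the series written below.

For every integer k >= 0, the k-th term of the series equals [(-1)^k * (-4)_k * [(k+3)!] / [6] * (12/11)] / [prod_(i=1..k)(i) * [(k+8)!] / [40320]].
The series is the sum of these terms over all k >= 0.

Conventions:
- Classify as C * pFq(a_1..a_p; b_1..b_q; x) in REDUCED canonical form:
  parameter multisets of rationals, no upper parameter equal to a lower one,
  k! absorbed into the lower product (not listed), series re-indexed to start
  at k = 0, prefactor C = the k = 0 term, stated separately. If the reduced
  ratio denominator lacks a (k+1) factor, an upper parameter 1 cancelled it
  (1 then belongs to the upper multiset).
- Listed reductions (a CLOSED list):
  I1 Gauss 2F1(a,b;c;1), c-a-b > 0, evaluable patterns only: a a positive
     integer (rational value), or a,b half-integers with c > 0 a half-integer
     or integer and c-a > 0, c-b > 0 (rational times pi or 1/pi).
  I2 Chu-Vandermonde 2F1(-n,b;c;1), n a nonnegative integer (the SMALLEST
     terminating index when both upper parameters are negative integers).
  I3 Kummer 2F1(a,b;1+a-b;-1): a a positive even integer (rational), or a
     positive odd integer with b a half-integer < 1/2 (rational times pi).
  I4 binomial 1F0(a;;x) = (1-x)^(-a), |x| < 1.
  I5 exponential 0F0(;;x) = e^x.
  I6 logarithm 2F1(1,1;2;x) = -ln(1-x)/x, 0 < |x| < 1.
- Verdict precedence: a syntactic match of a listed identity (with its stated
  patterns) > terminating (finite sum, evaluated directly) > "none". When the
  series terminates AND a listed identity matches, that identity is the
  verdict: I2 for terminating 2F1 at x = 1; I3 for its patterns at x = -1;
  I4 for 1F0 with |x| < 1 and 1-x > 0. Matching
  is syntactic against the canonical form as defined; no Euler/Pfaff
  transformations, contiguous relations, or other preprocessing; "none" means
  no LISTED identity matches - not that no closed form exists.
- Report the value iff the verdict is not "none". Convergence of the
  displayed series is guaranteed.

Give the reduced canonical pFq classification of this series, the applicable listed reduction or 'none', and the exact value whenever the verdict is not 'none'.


The tell: from the first term 12/11: the factorial ratio (prefactor 12/11) (k+a-1)!/(a-1)! is a rising factorial (a)_k.
Consecutive-term ratio: r(k) = (-1) * (k-4) (k+4) / [(k+9) (k+1)] - rational; roots negated = parameters, x = (-1), C = 12/11.

x = -1 here; the reduced form reads 2F1, upper {-4, 4}, lower {9}, C = 12/11. Verdict at x = -1: Kummer (I3) matches (x = -1; c = 9 equals 1+a-b for upper {-4, 4}: listed pattern). Value: 56/11.


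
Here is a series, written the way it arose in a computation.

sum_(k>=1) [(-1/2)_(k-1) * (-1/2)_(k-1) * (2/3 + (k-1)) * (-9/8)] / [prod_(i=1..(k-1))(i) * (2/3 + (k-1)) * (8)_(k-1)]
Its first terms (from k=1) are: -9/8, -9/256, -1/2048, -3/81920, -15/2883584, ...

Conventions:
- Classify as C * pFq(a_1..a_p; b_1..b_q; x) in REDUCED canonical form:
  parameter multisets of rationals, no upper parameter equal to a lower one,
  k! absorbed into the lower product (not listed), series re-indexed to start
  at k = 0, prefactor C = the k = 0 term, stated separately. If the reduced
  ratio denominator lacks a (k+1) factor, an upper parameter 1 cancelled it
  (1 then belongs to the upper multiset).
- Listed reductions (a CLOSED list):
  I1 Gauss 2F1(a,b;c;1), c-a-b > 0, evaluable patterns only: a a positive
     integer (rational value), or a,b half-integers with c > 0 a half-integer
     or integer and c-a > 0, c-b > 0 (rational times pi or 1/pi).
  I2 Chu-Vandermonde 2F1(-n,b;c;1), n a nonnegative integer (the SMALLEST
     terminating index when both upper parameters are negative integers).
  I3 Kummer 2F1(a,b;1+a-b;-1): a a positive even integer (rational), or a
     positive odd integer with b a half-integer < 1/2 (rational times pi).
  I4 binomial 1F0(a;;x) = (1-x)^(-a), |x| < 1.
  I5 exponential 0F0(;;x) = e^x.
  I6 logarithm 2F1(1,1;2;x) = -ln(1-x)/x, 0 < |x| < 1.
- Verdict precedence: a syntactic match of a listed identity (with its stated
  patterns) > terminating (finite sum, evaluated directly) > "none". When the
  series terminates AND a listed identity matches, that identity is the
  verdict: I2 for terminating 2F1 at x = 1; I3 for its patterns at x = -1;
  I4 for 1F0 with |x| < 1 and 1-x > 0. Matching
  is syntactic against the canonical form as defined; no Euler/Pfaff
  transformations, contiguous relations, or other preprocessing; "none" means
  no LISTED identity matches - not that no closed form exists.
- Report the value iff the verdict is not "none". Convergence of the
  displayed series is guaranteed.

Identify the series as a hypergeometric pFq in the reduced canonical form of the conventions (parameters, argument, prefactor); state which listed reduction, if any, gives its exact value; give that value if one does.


Classification (C = -9/8): 2F1 with upper {-1/2, -1/2}, lower {8}, argument x = 1. Verdict (x = 1): Gauss (I1, half-integer pattern) applies (x = 1; upper {-1/2, -1/2} half-integers, c = 8 in the evaluable pattern). Sum: (-16777216/4601025) / pi.

Structural cue: from the first term -9/8: striking the common factor k + 2/3 reduces the term (prefactor -9/8).
Adjacent-term ratio: r(k) = 1 * (k-1/2) (k-1/2) / [(k+8) (k+1)] - rational in k, leading ratio 1; with t_0 = -9/8, classification follows.


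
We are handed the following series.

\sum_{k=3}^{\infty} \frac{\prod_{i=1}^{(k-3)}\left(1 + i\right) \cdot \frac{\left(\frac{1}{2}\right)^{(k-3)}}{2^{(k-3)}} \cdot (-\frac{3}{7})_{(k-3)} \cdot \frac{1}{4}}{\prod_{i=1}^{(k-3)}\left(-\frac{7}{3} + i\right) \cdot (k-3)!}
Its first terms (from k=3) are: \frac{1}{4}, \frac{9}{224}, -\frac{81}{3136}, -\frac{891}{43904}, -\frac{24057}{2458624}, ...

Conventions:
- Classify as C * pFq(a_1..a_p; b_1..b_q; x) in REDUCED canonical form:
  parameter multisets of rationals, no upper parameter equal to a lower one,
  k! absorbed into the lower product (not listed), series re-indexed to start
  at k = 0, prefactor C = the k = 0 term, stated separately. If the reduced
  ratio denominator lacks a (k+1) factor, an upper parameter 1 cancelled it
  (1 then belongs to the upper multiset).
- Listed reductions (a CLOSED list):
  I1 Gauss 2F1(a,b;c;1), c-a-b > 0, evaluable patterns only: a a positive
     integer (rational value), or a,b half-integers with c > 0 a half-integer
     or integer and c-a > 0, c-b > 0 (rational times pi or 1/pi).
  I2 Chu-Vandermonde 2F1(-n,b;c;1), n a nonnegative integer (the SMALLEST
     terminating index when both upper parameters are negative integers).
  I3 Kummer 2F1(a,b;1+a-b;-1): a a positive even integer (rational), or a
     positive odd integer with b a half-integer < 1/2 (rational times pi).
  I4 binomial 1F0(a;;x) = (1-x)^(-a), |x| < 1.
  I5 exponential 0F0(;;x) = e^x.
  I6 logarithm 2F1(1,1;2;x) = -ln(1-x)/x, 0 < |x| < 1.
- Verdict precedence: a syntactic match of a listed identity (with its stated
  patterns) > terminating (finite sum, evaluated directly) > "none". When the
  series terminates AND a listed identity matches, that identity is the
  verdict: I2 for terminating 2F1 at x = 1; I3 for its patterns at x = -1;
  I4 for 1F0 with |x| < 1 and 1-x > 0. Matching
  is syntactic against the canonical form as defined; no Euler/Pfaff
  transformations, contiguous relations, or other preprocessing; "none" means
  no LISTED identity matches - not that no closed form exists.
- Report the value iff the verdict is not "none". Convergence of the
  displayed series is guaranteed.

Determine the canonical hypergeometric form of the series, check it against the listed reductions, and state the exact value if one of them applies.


The series (x = \frac{1}{4}) is 2F1: upper {-\frac{3}{7}, 2}, lower {-\frac{4}{3}}, prefactor \frac{1}{4}. Verdict: none. No listed pattern accepts 2F1(-\frac{3}{7}, 2; -\frac{4}{3}; \frac{1}{4}).

Structural cue: x = \frac{1}{4} and the lower running product (C = 1/4) is a rising factorial.
Step ratio: r(k) = \frac{1}{4} * (k-\frac{3}{7}) (k+2) / [(k-\frac{4}{3}) (k+1)] - poly over poly, x = \frac{1}{4} from leading terms; C = \frac{1}{4} at k = 0.
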